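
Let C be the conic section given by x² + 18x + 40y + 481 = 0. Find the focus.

(-9, -20)

Only x is squared. Complete the square in x: (x + 9)² = -40(y + 10).
Vertex (-9, -10); 4p = -40 so p = -10. Opens down.
Focus is p units from the vertex along the axis: (h, k + p).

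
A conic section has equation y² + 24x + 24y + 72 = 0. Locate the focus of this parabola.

Only y is squared. Complete the square in y: (y + 12)² = -24(x - 3).
Vertex (3, -12); 4p = -24 so p = -6. Opens left.
Focus is p units from the vertex along the axis: (h + p, k).

(-3, -12)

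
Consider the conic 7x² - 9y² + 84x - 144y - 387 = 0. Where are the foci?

(-10, -8) and (-2, -8)

Rearranging, 7(x² + 12x) -9(y² + 16y) = 387.
7(x + 6)² -9(y + 8)² = 387 + 252 - 576 = 63
Dividing both sides by 63: (x + 6)²/9 - (y + 8)²/7 = 1
Hyperbola, center (-6, -8), transverse axis horizontal; a² = 9, b² = 7.
c² = a² + b² = 9 + 7 = 16, so c = 4.
Foci lie on the horizontal axis through the center: (h ± c, k).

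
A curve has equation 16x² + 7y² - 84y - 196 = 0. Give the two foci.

(0, 0) and (0, 12)

16x² + 7(y² - 12y) = 196
16x² + 7(y - 6)² = 196 + 0 + 252 = 448
Dividing both sides by 448: x²/28 + (y - 6)²/64 = 1
Ellipse, center (0, 6), major axis vertical; a² = 64, b² = 28.
c² = a² - b² = 64 - 28 = 36, so c = 6.
Foci lie on the vertical axis through the center: (h, k ± c).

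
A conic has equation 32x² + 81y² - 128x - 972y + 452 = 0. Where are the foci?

Group the x- and y-terms: 32(x² - 4x) + 81(y² - 12y) = -452
Completing the square gives 32(x - 2)² + 81(y - 6)² = -452 + 128 + 2916 = 2592.
Divide through by 2592 to get (x - 2)²/81 + (y - 6)²/32 = 1.
Ellipse, center (2, 6), major axis horizontal; a² = 81, b² = 32.
c² = a² - b² = 81 - 32 = 49, so c = 7.
Foci lie on the horizontal axis through the center: (h ± c, k).

(-5, 6) and (9, 6)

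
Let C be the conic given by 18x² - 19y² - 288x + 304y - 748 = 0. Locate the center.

(8, 8)

Collect terms: 18(x² - 16x) -19(y² - 16y) = 748
Complete the square in x and y: 18(x - 8)² -19(y - 8)² = 748 + 1152 - 1216 = 684
Divide by 684: (x - 8)²/38 - (y - 8)²/36 = 1
Hyperbola with center (8, 8).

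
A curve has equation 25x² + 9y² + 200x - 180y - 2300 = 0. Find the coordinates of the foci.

Group the x- and y-terms: 25(x² + 8x) + 9(y² - 20y) = 2300
Completing the square gives 25(x + 4)² + 9(y - 10)² = 2300 + 400 + 900 = 3600.
Dividing both sides by 3600: (x + 4)²/144 + (y - 10)²/400 = 1
Ellipse, center (-4, 10), major axis vertical; a² = 400, b² = 144.
c² = a² - b² = 400 - 144 = 256, so c = 16.
Foci lie on the vertical axis through the center: (h, k ± c).

(-4, -6) and (-4, 26)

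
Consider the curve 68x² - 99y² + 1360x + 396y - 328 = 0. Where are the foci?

(-10 - √167, 2) and (-10 + √167, 2)

Group the x- and y-terms: 68(x² + 20x) -99(y² - 4y) = 328
Completing the square gives 68(x + 10)² -99(y - 2)² = 328 + 6800 - 396 = 6732.
Divide through by 6732 to get (x + 10)²/99 - (y - 2)²/68 = 1.
Hyperbola, center (-10, 2), transverse axis horizontal; a² = 99, b² = 68.
c² = a² + b² = 99 + 68 = 167, so c = √167.
Foci lie on the horizontal axis through the center: (h ± c, k).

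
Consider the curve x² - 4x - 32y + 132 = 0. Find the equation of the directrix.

y = -4

Only x is squared. Complete the square in x: (x - 2)² = 32(y - 4).
Vertex (2, 4); 4p = 32 so p = 8. Opens up.
Directrix is the horizontal line y = k − p = 4 − (8) = -4.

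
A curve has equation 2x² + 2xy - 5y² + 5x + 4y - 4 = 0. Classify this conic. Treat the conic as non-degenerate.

hyperbola

A = 2, B = 2, C = -5.
Discriminant B² − 4AC = 2² − 4·2·(-5) = 44.
B² − 4AC > 0 ⇒ hyperbola.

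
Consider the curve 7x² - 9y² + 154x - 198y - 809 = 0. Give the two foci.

(-23, -11) and (1, -11)

Group: 7(x² + 22x) -9(y² + 22y) = 809
7(x + 11)² -9(y + 11)² = 809 + 847 - 1089 = 567
Divide through by 567 to get (x + 11)²/81 - (y + 11)²/63 = 1.
Hyperbola, center (-11, -11), transverse axis horizontal; a² = 81, b² = 63.
c² = a² + b² = 81 + 63 = 144, so c = 12.
Foci lie on the horizontal axis through the center: (h ± c, k).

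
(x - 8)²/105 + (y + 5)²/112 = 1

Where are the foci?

(8, -5 - √7) and (8, -5 + √7)

Center (8, -5). The larger denominator 112 sits under the y-term, so the major axis is vertical; a² = 112, b² = 105.
c² = a² - b² = 112 - 105 = 7, so c = √7.
Foci lie on the vertical axis through the center: (h, k ± c).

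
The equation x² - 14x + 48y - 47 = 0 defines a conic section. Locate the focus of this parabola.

(7, -10)

Only x is squared. Complete the square in x: (x - 7)² = -48(y - 2).
Vertex (7, 2); 4p = -48 so p = -12. Opens down.
Focus is p units from the vertex along the axis: (h, k + p).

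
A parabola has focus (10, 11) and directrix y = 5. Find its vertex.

(10, 8)

The vertex is the midpoint between the focus and the directrix along the axis of symmetry.
Axis is vertical (directrix is horizontal). Vertex y-coordinate = (11 + 5)/2 = 8; x-coordinate = 10.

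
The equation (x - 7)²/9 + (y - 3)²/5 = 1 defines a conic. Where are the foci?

Center (7, 3). The larger denominator 9 sits under the x-term, so the major axis is horizontal; a² = 9, b² = 5.
c² = a² - b² = 9 - 5 = 4, so c = 2.
Foci lie on the horizontal axis through the center: (h ± c, k).

(5, 3) and (9, 3)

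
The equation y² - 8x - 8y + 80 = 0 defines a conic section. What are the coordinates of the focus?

(10, 4)

Only y is squared. Complete the square in y: (y - 4)² = 8(x - 8).
Vertex (8, 4); 4p = 8 so p = 2. Opens right.
Focus is p units from the vertex along the axis: (h + p, k).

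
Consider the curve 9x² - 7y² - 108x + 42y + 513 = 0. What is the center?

(6, 3)

Rearranging, 9(x² - 12x) -7(y² - 6y) = -513.
Complete the square: 9(x - 6)² -7(y - 3)² = -513 + 324 - 63 = -252
Dividing both sides by -252: (y - 3)²/36 - (x - 6)²/28 = 1
Hyperbola with center (6, 3).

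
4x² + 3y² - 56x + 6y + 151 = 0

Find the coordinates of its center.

Group the x- and y-terms: 4(x² - 14x) + 3(y² + 2y) = -151
4(x - 7)² + 3(y + 1)² = -151 + 196 + 3 = 48
Divide through by 48 to get (x - 7)²/12 + (y + 1)²/16 = 1.
Ellipse with center (7, -1).

(7, -1)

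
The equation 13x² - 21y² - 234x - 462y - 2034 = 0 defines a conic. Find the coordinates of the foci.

Group the x- and y-terms: 13(x² - 18x) -21(y² + 22y) = 2034
13(x - 9)² -21(y + 11)² = 2034 + 1053 - 2541 = 546
Divide by 546: (x - 9)²/42 - (y + 11)²/26 = 1
Hyperbola, center (9, -11), transverse axis horizontal; a² = 42, b² = 26.
c² = a² + b² = 42 + 26 = 68, so c = 2√17.
Foci lie on the horizontal axis through the center: (h ± c, k).

(9 - 2√17, -11) and (9 + 2√17, -11)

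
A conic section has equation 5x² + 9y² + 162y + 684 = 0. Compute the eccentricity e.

Group the x- and y-terms: 5x² + 9(y² + 18y) = -684
Completing the square gives 5x² + 9(y + 9)² = -684 + 0 + 729 = 45.
Divide by 45: x²/9 + (y + 9)²/5 = 1
Ellipse, center (0, -9), major axis horizontal; a² = 9, b² = 5.
c² = a² - b² = 4, so c = 2.
e = c/a = 2/3.

e = 2/3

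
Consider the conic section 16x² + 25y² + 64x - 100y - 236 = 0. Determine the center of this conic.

Group the x- and y-terms: 16(x² + 4x) + 25(y² - 4y) = 236
Complete the square in x and y: 16(x + 2)² + 25(y - 2)² = 236 + 64 + 100 = 400
Divide by 400: (x + 2)²/25 + (y - 2)²/16 = 1
Ellipse with center (-2, 2).

(-2, 2)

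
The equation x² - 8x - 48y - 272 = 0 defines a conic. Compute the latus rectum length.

Only x is squared. Complete the square in x: (x - 4)² = 48(y + 6).
Vertex (4, -6); 4p = 48 so p = 12. Opens up.
Latus rectum length = |4p| = 48.

48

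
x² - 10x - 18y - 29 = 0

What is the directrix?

Only x is squared. Complete the square in x: (x - 5)² = 18(y + 3).
Vertex (5, -3); 4p = 18 so p = 9/2. Opens up.
Directrix is the horizontal line y = k − p = -3 − (9/2) = -15/2.

y = -15/2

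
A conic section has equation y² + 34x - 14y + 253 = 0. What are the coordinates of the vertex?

(-6, 7)

Only y is squared. Complete the square in y: (y - 7)² = -34(x + 6).
Vertex (-6, 7); 4p = -34 so p = -17/2. Opens left.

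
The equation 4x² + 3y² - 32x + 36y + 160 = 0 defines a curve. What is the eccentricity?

4(x² - 8x) + 3(y² + 12y) = -160
Complete the square: 4(x - 4)² + 3(y + 6)² = -160 + 64 + 108 = 12
Dividing both sides by 12: (x - 4)²/3 + (y + 6)²/4 = 1
Ellipse, center (4, -6), major axis vertical; a² = 4, b² = 3.
c² = a² - b² = 1, so c = 1.
e = c/a = 1/2.

e = 1/2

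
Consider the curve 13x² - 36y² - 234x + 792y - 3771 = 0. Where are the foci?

(2, 11) and (16, 11)

13(x² - 18x) -36(y² - 22y) = 3771
Completing the square gives 13(x - 9)² -36(y - 11)² = 3771 + 1053 - 4356 = 468.
Divide by 468: (x - 9)²/36 - (y - 11)²/13 = 1
Hyperbola, center (9, 11), transverse axis horizontal; a² = 36, b² = 13.
c² = a² + b² = 36 + 13 = 49, so c = 7.
Foci lie on the horizontal axis through the center: (h ± c, k).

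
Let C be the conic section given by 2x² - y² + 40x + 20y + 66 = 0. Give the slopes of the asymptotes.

√2 and -√2

Group the x- and y-terms: 2(x² + 20x) -(y² - 20y) = -66
Completing the square gives 2(x + 10)² -(y - 10)² = -66 + 200 - 100 = 34.
Dividing both sides by 34: (x + 10)²/17 - (y - 10)²/34 = 1
Hyperbola, center (-10, 10), transverse axis horizontal; a² = 17, b² = 34.
For a horizontal hyperbola the asymptotes have slope ±b/a.
Here that is ±√34/√17 = ±√2.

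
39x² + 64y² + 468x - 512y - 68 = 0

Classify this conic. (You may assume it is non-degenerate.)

No xy term. Coefficients of x² and y² are A = 39, C = 64.
A and C have the same sign but A ≠ C ⇒ ellipse.

ellipse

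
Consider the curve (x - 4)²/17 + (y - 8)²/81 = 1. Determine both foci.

(4, 0) and (4, 16)

Center (4, 8). The larger denominator 81 sits under the y-term, so the major axis is vertical; a² = 81, b² = 17.
c² = a² - b² = 81 - 17 = 64, so c = 8.
Foci lie on the vertical axis through the center: (h, k ± c).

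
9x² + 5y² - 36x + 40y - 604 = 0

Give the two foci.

Collect terms: 9(x² - 4x) + 5(y² + 8y) = 604
Completing the square gives 9(x - 2)² + 5(y + 4)² = 604 + 36 + 80 = 720.
Divide by 720: (x - 2)²/80 + (y + 4)²/144 = 1
Ellipse, center (2, -4), major axis vertical; a² = 144, b² = 80.
c² = a² - b² = 144 - 80 = 64, so c = 8.
Foci lie on the vertical axis through the center: (h, k ± c).

(2, -12) and (2, 4)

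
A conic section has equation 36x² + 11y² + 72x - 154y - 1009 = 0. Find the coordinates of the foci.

Rearranging, 36(x² + 2x) + 11(y² - 14y) = 1009.
Complete the square in x and y: 36(x + 1)² + 11(y - 7)² = 1009 + 36 + 539 = 1584
Dividing both sides by 1584: (x + 1)²/44 + (y - 7)²/144 = 1
Ellipse, center (-1, 7), major axis vertical; a² = 144, b² = 44.
c² = a² - b² = 144 - 44 = 100, so c = 10.
Foci lie on the vertical axis through the center: (h, k ± c).

(-1, -3) and (-1, 17)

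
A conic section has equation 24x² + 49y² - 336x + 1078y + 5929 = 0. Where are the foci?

(2, -11) and (12, -11)

24(x² - 14x) + 49(y² + 22y) = -5929
24(x - 7)² + 49(y + 11)² = -5929 + 1176 + 5929 = 1176
Dividing both sides by 1176: (x - 7)²/49 + (y + 11)²/24 = 1
Ellipse, center (7, -11), major axis horizontal; a² = 49, b² = 24.
c² = a² - b² = 49 - 24 = 25, so c = 5.
Foci lie on the horizontal axis through the center: (h ± c, k).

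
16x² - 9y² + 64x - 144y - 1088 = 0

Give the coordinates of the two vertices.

(-8, -8) and (4, -8)

Collect terms: 16(x² + 4x) -9(y² + 16y) = 1088
Complete the square: 16(x + 2)² -9(y + 8)² = 1088 + 64 - 576 = 576
Divide by 576: (x + 2)²/36 - (y + 8)²/64 = 1
Hyperbola, center (-2, -8), transverse axis horizontal; a² = 36, b² = 64.
a = 6. Vertices at (h ± a, k).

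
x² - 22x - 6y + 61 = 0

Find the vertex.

(11, -10)

Only x is squared. Complete the square in x: (x - 11)² = 6(y + 10).
Vertex (11, -10); 4p = 6 so p = 3/2. Opens up.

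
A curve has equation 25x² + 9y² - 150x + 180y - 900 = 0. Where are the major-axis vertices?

Group: 25(x² - 6x) + 9(y² + 20y) = 900
Complete the square: 25(x - 3)² + 9(y + 10)² = 900 + 225 + 900 = 2025
Divide by 2025: (x - 3)²/81 + (y + 10)²/225 = 1
Ellipse, center (3, -10), major axis vertical; a² = 225, b² = 81.
a = 15. Vertices at (h, k ± a).

(3, -25) and (3, 5)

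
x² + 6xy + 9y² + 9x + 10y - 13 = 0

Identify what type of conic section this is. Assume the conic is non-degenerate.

A = 1, B = 6, C = 9.
Discriminant B² − 4AC = 6² − 4·1·9 = 0.
B² − 4AC = 0 ⇒ parabola.

parabola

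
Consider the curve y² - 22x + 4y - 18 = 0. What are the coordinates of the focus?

(9/2, -2)

Only y is squared. Complete the square in y: (y + 2)² = 22(x + 1).
Vertex (-1, -2); 4p = 22 so p = 11/2. Opens right.
Focus is p units from the vertex along the axis: (h + p, k).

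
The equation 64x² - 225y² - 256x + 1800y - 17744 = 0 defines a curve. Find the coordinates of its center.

Collect terms: 64(x² - 4x) -225(y² - 8y) = 17744
Complete the square in x and y: 64(x - 2)² -225(y - 4)² = 17744 + 256 - 3600 = 14400
Divide by 14400: (x - 2)²/225 - (y - 4)²/64 = 1
Hyperbola with center (2, 4).

(2, 4)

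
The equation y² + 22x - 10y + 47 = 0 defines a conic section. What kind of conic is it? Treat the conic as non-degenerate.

No xy term. Coefficients of x² and y² are A = 0, C = 1.
Exactly one squared variable ⇒ parabola.

parabola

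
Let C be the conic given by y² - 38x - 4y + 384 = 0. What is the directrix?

x = 1/2

Only y is squared. Complete the square in y: (y - 2)² = 38(x - 10).
Vertex (10, 2); 4p = 38 so p = 19/2. Opens right.
Directrix is the vertical line x = h − p = 10 − (19/2) = 1/2.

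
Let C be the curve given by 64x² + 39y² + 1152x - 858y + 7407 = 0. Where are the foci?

Group: 64(x² + 18x) + 39(y² - 22y) = -7407
Complete the square: 64(x + 9)² + 39(y - 11)² = -7407 + 5184 + 4719 = 2496
Divide through by 2496 to get (x + 9)²/39 + (y - 11)²/64 = 1.
Ellipse, center (-9, 11), major axis vertical; a² = 64, b² = 39.
c² = a² - b² = 64 - 39 = 25, so c = 5.
Foci lie on the vertical axis through the center: (h, k ± c).

(-9, 6) and (-9, 16)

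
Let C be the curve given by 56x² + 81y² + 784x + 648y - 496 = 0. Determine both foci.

(-12, -4) and (-2, -4)

56(x² + 14x) + 81(y² + 8y) = 496
Completing the square gives 56(x + 7)² + 81(y + 4)² = 496 + 2744 + 1296 = 4536.
Divide through by 4536 to get (x + 7)²/81 + (y + 4)²/56 = 1.
Ellipse, center (-7, -4), major axis horizontal; a² = 81, b² = 56.
c² = a² - b² = 81 - 56 = 25, so c = 5.
Foci lie on the horizontal axis through the center: (h ± c, k).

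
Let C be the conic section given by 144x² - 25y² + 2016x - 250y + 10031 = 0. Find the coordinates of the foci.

(-7, -18) and (-7, 8)

Rearranging, 144(x² + 14x) -25(y² + 10y) = -10031.
Completing the square gives 144(x + 7)² -25(y + 5)² = -10031 + 7056 - 625 = -3600.
Divide by -3600: (y + 5)²/144 - (x + 7)²/25 = 1
Hyperbola, center (-7, -5), transverse axis vertical; a² = 144, b² = 25.
c² = a² + b² = 144 + 25 = 169, so c = 13.
Foci lie on the vertical axis through the center: (h, k ± c).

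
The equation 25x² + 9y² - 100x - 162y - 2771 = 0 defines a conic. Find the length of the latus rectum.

25(x² - 4x) + 9(y² - 18y) = 2771
Complete the square in x and y: 25(x - 2)² + 9(y - 9)² = 2771 + 100 + 729 = 3600
Dividing both sides by 3600: (x - 2)²/144 + (y - 9)²/400 = 1
Ellipse, center (2, 9), major axis vertical; a² = 400, b² = 144.
Latus rectum length = 2b²/a = 2·144/20 = 72/5.

72/5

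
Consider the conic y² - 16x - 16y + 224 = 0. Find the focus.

(14, 8)

Only y is squared. Complete the square in y: (y - 8)² = 16(x - 10).
Vertex (10, 8); 4p = 16 so p = 4. Opens right.
Focus is p units from the vertex along the axis: (h + p, k).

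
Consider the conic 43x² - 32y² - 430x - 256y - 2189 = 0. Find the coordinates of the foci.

(5 - 5√6, -4) and (5 + 5√6, -4)

43(x² - 10x) -32(y² + 8y) = 2189
Complete the square: 43(x - 5)² -32(y + 4)² = 2189 + 1075 - 512 = 2752
Divide through by 2752 to get (x - 5)²/64 - (y + 4)²/86 = 1.
Hyperbola, center (5, -4), transverse axis horizontal; a² = 64, b² = 86.
c² = a² + b² = 64 + 86 = 150, so c = 5√6.
Foci lie on the horizontal axis through the center: (h ± c, k).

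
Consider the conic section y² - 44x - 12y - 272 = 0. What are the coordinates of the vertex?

(-7, 6)

Only y is squared. Complete the square in y: (y - 6)² = 44(x + 7).
Vertex (-7, 6); 4p = 44 so p = 11. Opens right.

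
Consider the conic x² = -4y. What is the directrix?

Vertex (0, 0); 4p = -4 so p = -1. Opens down.
Directrix is the horizontal line y = k − p = 0 − (-1) = 1.

y = 1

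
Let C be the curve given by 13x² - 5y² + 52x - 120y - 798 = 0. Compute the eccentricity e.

Group: 13(x² + 4x) -5(y² + 24y) = 798
Complete the square: 13(x + 2)² -5(y + 12)² = 798 + 52 - 720 = 130
Dividing both sides by 130: (x + 2)²/10 - (y + 12)²/26 = 1
Hyperbola, center (-2, -12), transverse axis horizontal; a² = 10, b² = 26.
c² = a² + b² = 36, so c = 6.
e = c/a = 6/√10 = 3√10/5.

e = 3√10/5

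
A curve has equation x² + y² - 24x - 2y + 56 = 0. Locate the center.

(x² - 24x) + (y² - 2y) = -56
Completing the square gives (x - 12)² + (y - 1)² = -56 + 144 + 1 = 89.
So (x - 12)² + (y - 1)² = 89.
Circle centered at (12, 1) with r² = 89.

(12, 1)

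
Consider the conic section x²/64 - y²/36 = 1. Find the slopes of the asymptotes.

3/4 and -3/4

Center (0, 0). The positive term is the x-term, so the transverse axis is horizontal; a² = 64, b² = 36.
For a horizontal hyperbola the asymptotes have slope ±b/a.
Here that is ±6/8 = ±3/4.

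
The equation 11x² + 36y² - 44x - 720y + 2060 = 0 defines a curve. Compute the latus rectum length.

Rearranging, 11(x² - 4x) + 36(y² - 20y) = -2060.
Complete the square in x and y: 11(x - 2)² + 36(y - 10)² = -2060 + 44 + 3600 = 1584
Divide by 1584: (x - 2)²/144 + (y - 10)²/44 = 1
Ellipse, center (2, 10), major axis horizontal; a² = 144, b² = 44.
Latus rectum length = 2b²/a = 2·44/12 = 22/3.

22/3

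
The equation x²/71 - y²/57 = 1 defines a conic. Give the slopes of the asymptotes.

√4047/71 and -√4047/71

Center (0, 0). The positive term is the x-term, so the transverse axis is horizontal; a² = 71, b² = 57.
For a horizontal hyperbola the asymptotes have slope ±b/a.
Here that is ±√57/√71 = ±√4047/71.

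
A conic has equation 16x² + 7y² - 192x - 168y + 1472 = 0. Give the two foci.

(6, 9) and (6, 15)

Collect terms: 16(x² - 12x) + 7(y² - 24y) = -1472
16(x - 6)² + 7(y - 12)² = -1472 + 576 + 1008 = 112
Dividing both sides by 112: (x - 6)²/7 + (y - 12)²/16 = 1
Ellipse, center (6, 12), major axis vertical; a² = 16, b² = 7.
c² = a² - b² = 16 - 7 = 9, so c = 3.
Foci lie on the vertical axis through the center: (h, k ± c).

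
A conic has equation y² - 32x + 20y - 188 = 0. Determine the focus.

Only y is squared. Complete the square in y: (y + 10)² = 32(x + 9).
Vertex (-9, -10); 4p = 32 so p = 8. Opens right.
Focus is p units from the vertex along the axis: (h + p, k).

(-1, -10)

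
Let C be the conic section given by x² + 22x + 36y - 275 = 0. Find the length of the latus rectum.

36

Only x is squared. Complete the square in x: (x + 11)² = -36(y - 11).
Vertex (-11, 11); 4p = -36 so p = -9. Opens down.
Latus rectum length = |4p| = 36.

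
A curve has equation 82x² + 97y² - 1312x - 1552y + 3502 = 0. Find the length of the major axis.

2√97

Group the x- and y-terms: 82(x² - 16x) + 97(y² - 16y) = -3502
82(x - 8)² + 97(y - 8)² = -3502 + 5248 + 6208 = 7954
Divide by 7954: (x - 8)²/97 + (y - 8)²/82 = 1
Ellipse, center (8, 8), major axis horizontal; a² = 97, b² = 82.
a² = 97 so a = √97; the major axis has length 2a = 2√97.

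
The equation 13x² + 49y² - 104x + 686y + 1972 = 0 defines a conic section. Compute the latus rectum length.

26/7

Group the x- and y-terms: 13(x² - 8x) + 49(y² + 14y) = -1972
Completing the square gives 13(x - 4)² + 49(y + 7)² = -1972 + 208 + 2401 = 637.
Divide by 637: (x - 4)²/49 + (y + 7)²/13 = 1
Ellipse, center (4, -7), major axis horizontal; a² = 49, b² = 13.
Latus rectum length = 2b²/a = 2·13/7 = 26/7.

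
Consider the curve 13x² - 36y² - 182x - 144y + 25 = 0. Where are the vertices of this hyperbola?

(1, -2) and (13, -2)

Collect terms: 13(x² - 14x) -36(y² + 4y) = -25
Complete the square in x and y: 13(x - 7)² -36(y + 2)² = -25 + 637 - 144 = 468
Dividing both sides by 468: (x - 7)²/36 - (y + 2)²/13 = 1
Hyperbola, center (7, -2), transverse axis horizontal; a² = 36, b² = 13.
a = 6. Vertices at (h ± a, k).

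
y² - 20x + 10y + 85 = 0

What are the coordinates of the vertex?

Only y is squared. Complete the square in y: (y + 5)² = 20(x - 3).
Vertex (3, -5); 4p = 20 so p = 5. Opens right.

(3, -5)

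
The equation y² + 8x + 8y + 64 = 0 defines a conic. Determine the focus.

Only y is squared. Complete the square in y: (y + 4)² = -8(x + 6).
Vertex (-6, -4); 4p = -8 so p = -2. Opens left.
Focus is p units from the vertex along the axis: (h + p, k).

(-8, -4)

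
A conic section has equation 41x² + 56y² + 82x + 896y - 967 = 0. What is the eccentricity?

e = √210/28

Rearranging, 41(x² + 2x) + 56(y² + 16y) = 967.
Complete the square in x and y: 41(x + 1)² + 56(y + 8)² = 967 + 41 + 3584 = 4592
Divide through by 4592 to get (x + 1)²/112 + (y + 8)²/82 = 1.
Ellipse, center (-1, -8), major axis horizontal; a² = 112, b² = 82.
c² = a² - b² = 30, so c = √30.
e = c/a = √30/4√7 = √210/28.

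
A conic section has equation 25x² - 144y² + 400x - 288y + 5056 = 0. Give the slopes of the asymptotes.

5/12 and -5/12

Collect terms: 25(x² + 16x) -144(y² + 2y) = -5056
25(x + 8)² -144(y + 1)² = -5056 + 1600 - 144 = -3600
Divide through by -3600 to get (y + 1)²/25 - (x + 8)²/144 = 1.
Hyperbola, center (-8, -1), transverse axis vertical; a² = 25, b² = 144.
For a vertical hyperbola the asymptotes have slope ±a/b.
Here that is ±5/12.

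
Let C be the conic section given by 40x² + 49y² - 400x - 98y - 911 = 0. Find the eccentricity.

e = 3/7

40(x² - 10x) + 49(y² - 2y) = 911
40(x - 5)² + 49(y - 1)² = 911 + 1000 + 49 = 1960
Divide by 1960: (x - 5)²/49 + (y - 1)²/40 = 1
Ellipse, center (5, 1), major axis horizontal; a² = 49, b² = 40.
c² = a² - b² = 9, so c = 3.
e = c/a = 3/7.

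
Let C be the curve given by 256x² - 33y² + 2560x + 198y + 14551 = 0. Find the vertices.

Group: 256(x² + 10x) -33(y² - 6y) = -14551
Completing the square gives 256(x + 5)² -33(y - 3)² = -14551 + 6400 - 297 = -8448.
Dividing both sides by -8448: (y - 3)²/256 - (x + 5)²/33 = 1
Hyperbola, center (-5, 3), transverse axis vertical; a² = 256, b² = 33.
a = 16. Vertices at (h, k ± a).

(-5, -13) and (-5, 19)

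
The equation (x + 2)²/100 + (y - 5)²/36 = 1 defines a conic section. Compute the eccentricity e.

Center (-2, 5). The larger denominator 100 sits under the x-term, so the major axis is horizontal; a² = 100, b² = 36.
c² = a² - b² = 64, so c = 8.
e = c/a = 8/10 = 4/5.

e = 4/5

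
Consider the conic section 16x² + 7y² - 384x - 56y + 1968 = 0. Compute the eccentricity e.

e = 3/4

Group the x- and y-terms: 16(x² - 24x) + 7(y² - 8y) = -1968
Complete the square: 16(x - 12)² + 7(y - 4)² = -1968 + 2304 + 112 = 448
Divide through by 448 to get (x - 12)²/28 + (y - 4)²/64 = 1.
Ellipse, center (12, 4), major axis vertical; a² = 64, b² = 28.
c² = a² - b² = 36, so c = 6.
e = c/a = 6/8 = 3/4.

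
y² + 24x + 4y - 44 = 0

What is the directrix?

Only y is squared. Complete the square in y: (y + 2)² = -24(x - 2).
Vertex (2, -2); 4p = -24 so p = -6. Opens left.
Directrix is the vertical line x = h − p = 2 − (-6) = 8.

x = 8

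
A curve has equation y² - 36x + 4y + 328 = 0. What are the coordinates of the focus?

(18, -2)

Only y is squared. Complete the square in y: (y + 2)² = 36(x - 9).
Vertex (9, -2); 4p = 36 so p = 9. Opens right.
Focus is p units from the vertex along the axis: (h + p, k).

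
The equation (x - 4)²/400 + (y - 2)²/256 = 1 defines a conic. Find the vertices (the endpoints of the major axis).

(-16, 2) and (24, 2)

Center (4, 2). The larger denominator 400 sits under the x-term, so the major axis is horizontal; a² = 400, b² = 256.
a = 20. Vertices at (h ± a, k).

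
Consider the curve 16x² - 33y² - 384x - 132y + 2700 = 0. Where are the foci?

Group the x- and y-terms: 16(x² - 24x) -33(y² + 4y) = -2700
Complete the square in x and y: 16(x - 12)² -33(y + 2)² = -2700 + 2304 - 132 = -528
Dividing both sides by -528: (y + 2)²/16 - (x - 12)²/33 = 1
Hyperbola, center (12, -2), transverse axis vertical; a² = 16, b² = 33.
c² = a² + b² = 16 + 33 = 49, so c = 7.
Foci lie on the vertical axis through the center: (h, k ± c).

(12, -9) and (12, 5)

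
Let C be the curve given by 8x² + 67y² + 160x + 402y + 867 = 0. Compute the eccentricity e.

Group the x- and y-terms: 8(x² + 20x) + 67(y² + 6y) = -867
8(x + 10)² + 67(y + 3)² = -867 + 800 + 603 = 536
Divide by 536: (x + 10)²/67 + (y + 3)²/8 = 1
Ellipse, center (-10, -3), major axis horizontal; a² = 67, b² = 8.
c² = a² - b² = 59, so c = √59.
e = c/a = √59/√67 = √3953/67.

e = √3953/67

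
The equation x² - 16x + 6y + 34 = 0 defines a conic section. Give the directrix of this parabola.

Only x is squared. Complete the square in x: (x - 8)² = -6(y - 5).
Vertex (8, 5); 4p = -6 so p = -3/2. Opens down.
Directrix is the horizontal line y = k − p = 5 − (-3/2) = 13/2.

y = 13/2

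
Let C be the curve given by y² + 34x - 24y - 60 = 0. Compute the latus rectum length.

Only y is squared. Complete the square in y: (y - 12)² = -34(x - 6).
Vertex (6, 12); 4p = -34 so p = -17/2. Opens left.
Latus rectum length = |4p| = 34.

34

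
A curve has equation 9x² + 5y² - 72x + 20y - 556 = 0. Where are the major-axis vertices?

(4, -14) and (4, 10)

Collect terms: 9(x² - 8x) + 5(y² + 4y) = 556
9(x - 4)² + 5(y + 2)² = 556 + 144 + 20 = 720
Divide through by 720 to get (x - 4)²/80 + (y + 2)²/144 = 1.
Ellipse, center (4, -2), major axis vertical; a² = 144, b² = 80.
a = 12. Vertices at (h, k ± a).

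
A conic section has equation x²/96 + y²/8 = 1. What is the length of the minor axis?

Center (0, 0). The larger denominator 96 sits under the x-term, so the major axis is horizontal; a² = 96, b² = 8.
b² = 8 so b = 2√2; the minor axis has length 2b = 4√2.

4√2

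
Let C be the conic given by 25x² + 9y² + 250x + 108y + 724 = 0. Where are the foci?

Group: 25(x² + 10x) + 9(y² + 12y) = -724
Completing the square gives 25(x + 5)² + 9(y + 6)² = -724 + 625 + 324 = 225.
Divide through by 225 to get (x + 5)²/9 + (y + 6)²/25 = 1.
Ellipse, center (-5, -6), major axis vertical; a² = 25, b² = 9.
c² = a² - b² = 25 - 9 = 16, so c = 4.
Foci lie on the vertical axis through the center: (h, k ± c).

(-5, -10) and (-5, -2)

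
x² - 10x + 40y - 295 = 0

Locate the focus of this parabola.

(5, -2)

Only x is squared. Complete the square in x: (x - 5)² = -40(y - 8).
Vertex (5, 8); 4p = -40 so p = -10. Opens down.
Focus is p units from the vertex along the axis: (h, k + p).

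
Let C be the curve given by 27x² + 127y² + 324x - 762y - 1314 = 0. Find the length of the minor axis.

6√3

Rearranging, 27(x² + 12x) + 127(y² - 6y) = 1314.
27(x + 6)² + 127(y - 3)² = 1314 + 972 + 1143 = 3429
Divide through by 3429 to get (x + 6)²/127 + (y - 3)²/27 = 1.
Ellipse, center (-6, 3), major axis horizontal; a² = 127, b² = 27.
b² = 27 so b = 3√3; the minor axis has length 2b = 6√3.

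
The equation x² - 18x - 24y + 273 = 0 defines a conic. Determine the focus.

(9, 14)

Only x is squared. Complete the square in x: (x - 9)² = 24(y - 8).
Vertex (9, 8); 4p = 24 so p = 6. Opens up.
Focus is p units from the vertex along the axis: (h, k + p).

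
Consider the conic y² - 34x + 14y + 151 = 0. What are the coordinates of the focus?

(23/2, -7)

Only y is squared. Complete the square in y: (y + 7)² = 34(x - 3).
Vertex (3, -7); 4p = 34 so p = 17/2. Opens right.
Focus is p units from the vertex along the axis: (h + p, k).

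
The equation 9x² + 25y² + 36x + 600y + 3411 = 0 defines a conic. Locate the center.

(-2, -12)

Group: 9(x² + 4x) + 25(y² + 24y) = -3411
Completing the square gives 9(x + 2)² + 25(y + 12)² = -3411 + 36 + 3600 = 225.
Dividing both sides by 225: (x + 2)²/25 + (y + 12)²/9 = 1
Ellipse with center (-2, -12).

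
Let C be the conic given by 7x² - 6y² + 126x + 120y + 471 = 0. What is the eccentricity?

Group the x- and y-terms: 7(x² + 18x) -6(y² - 20y) = -471
Completing the square gives 7(x + 9)² -6(y - 10)² = -471 + 567 - 600 = -504.
Dividing both sides by -504: (y - 10)²/84 - (x + 9)²/72 = 1
Hyperbola, center (-9, 10), transverse axis vertical; a² = 84, b² = 72.
c² = a² + b² = 156, so c = 2√39.
e = c/a = 2√39/2√21 = √91/7.

e = √91/7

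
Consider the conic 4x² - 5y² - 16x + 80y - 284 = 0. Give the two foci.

Group: 4(x² - 4x) -5(y² - 16y) = 284
Complete the square in x and y: 4(x - 2)² -5(y - 8)² = 284 + 16 - 320 = -20
Dividing both sides by -20: (y - 8)²/4 - (x - 2)²/5 = 1
Hyperbola, center (2, 8), transverse axis vertical; a² = 4, b² = 5.
c² = a² + b² = 4 + 5 = 9, so c = 3.
Foci lie on the vertical axis through the center: (h, k ± c).

(2, 5) and (2, 11)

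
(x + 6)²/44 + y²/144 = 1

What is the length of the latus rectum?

Center (-6, 0). The larger denominator 144 sits under the y-term, so the major axis is vertical; a² = 144, b² = 44.
Latus rectum length = 2b²/a = 2·44/12 = 22/3.

22/3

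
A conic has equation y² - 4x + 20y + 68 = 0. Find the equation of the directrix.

Only y is squared. Complete the square in y: (y + 10)² = 4(x + 8).
Vertex (-8, -10); 4p = 4 so p = 1. Opens right.
Directrix is the vertical line x = h − p = -8 − (1) = -9.

x = -9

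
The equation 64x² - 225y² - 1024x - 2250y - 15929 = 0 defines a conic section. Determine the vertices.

Group the x- and y-terms: 64(x² - 16x) -225(y² + 10y) = 15929
Completing the square gives 64(x - 8)² -225(y + 5)² = 15929 + 4096 - 5625 = 14400.
Dividing both sides by 14400: (x - 8)²/225 - (y + 5)²/64 = 1
Hyperbola, center (8, -5), transverse axis horizontal; a² = 225, b² = 64.
a = 15. Vertices at (h ± a, k).

(-7, -5) and (23, -5)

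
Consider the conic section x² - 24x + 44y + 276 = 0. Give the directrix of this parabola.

y = 8

Only x is squared. Complete the square in x: (x - 12)² = -44(y + 3).
Vertex (12, -3); 4p = -44 so p = -11. Opens down.
Directrix is the horizontal line y = k − p = -3 − (-11) = 8.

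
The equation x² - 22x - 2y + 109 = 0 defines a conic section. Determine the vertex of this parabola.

Only x is squared. Complete the square in x: (x - 11)² = 2(y + 6).
Vertex (11, -6); 4p = 2 so p = 1/2. Opens up.

(11, -6)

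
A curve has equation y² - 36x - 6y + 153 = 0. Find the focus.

(13, 3)

Only y is squared. Complete the square in y: (y - 3)² = 36(x - 4).
Vertex (4, 3); 4p = 36 so p = 9. Opens right.
Focus is p units from the vertex along the axis: (h + p, k).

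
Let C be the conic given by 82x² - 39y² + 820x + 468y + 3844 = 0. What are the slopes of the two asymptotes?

√3198/39 and -√3198/39

82(x² + 10x) -39(y² - 12y) = -3844
82(x + 5)² -39(y - 6)² = -3844 + 2050 - 1404 = -3198
Divide by -3198: (y - 6)²/82 - (x + 5)²/39 = 1
Hyperbola, center (-5, 6), transverse axis vertical; a² = 82, b² = 39.
For a vertical hyperbola the asymptotes have slope ±a/b.
Here that is ±√82/√39 = ±√3198/39.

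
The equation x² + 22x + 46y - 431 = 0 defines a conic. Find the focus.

Only x is squared. Complete the square in x: (x + 11)² = -46(y - 12).
Vertex (-11, 12); 4p = -46 so p = -23/2. Opens down.
Focus is p units from the vertex along the axis: (h, k + p).

(-11, 1/2)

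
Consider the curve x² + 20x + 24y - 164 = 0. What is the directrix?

Only x is squared. Complete the square in x: (x + 10)² = -24(y - 11).
Vertex (-10, 11); 4p = -24 so p = -6. Opens down.
Directrix is the horizontal line y = k − p = 11 − (-6) = 17.

y = 17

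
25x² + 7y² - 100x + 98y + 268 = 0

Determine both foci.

(2, -7 - 3√2) and (2, -7 + 3√2)

Rearranging, 25(x² - 4x) + 7(y² + 14y) = -268.
Completing the square gives 25(x - 2)² + 7(y + 7)² = -268 + 100 + 343 = 175.
Dividing both sides by 175: (x - 2)²/7 + (y + 7)²/25 = 1
Ellipse, center (2, -7), major axis vertical; a² = 25, b² = 7.
c² = a² - b² = 25 - 7 = 18, so c = 3√2.
Foci lie on the vertical axis through the center: (h, k ± c).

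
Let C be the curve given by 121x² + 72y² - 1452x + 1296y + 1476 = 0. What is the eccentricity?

e = 7/11

Collect terms: 121(x² - 12x) + 72(y² + 18y) = -1476
121(x - 6)² + 72(y + 9)² = -1476 + 4356 + 5832 = 8712
Divide through by 8712 to get (x - 6)²/72 + (y + 9)²/121 = 1.
Ellipse, center (6, -9), major axis vertical; a² = 121, b² = 72.
c² = a² - b² = 49, so c = 7.
e = c/a = 7/11.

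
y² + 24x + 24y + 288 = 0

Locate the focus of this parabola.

Only y is squared. Complete the square in y: (y + 12)² = -24(x + 6).
Vertex (-6, -12); 4p = -24 so p = -6. Opens left.
Focus is p units from the vertex along the axis: (h + p, k).

(-12, -12)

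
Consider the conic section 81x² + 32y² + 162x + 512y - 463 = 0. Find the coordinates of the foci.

(-1, -15) and (-1, -1)

Rearranging, 81(x² + 2x) + 32(y² + 16y) = 463.
81(x + 1)² + 32(y + 8)² = 463 + 81 + 2048 = 2592
Divide through by 2592 to get (x + 1)²/32 + (y + 8)²/81 = 1.
Ellipse, center (-1, -8), major axis vertical; a² = 81, b² = 32.
c² = a² - b² = 81 - 32 = 49, so c = 7.
Foci lie on the vertical axis through the center: (h, k ± c).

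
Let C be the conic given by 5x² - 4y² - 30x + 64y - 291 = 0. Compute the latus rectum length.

Collect terms: 5(x² - 6x) -4(y² - 16y) = 291
5(x - 3)² -4(y - 8)² = 291 + 45 - 256 = 80
Divide through by 80 to get (x - 3)²/16 - (y - 8)²/20 = 1.
Hyperbola, center (3, 8), transverse axis horizontal; a² = 16, b² = 20.
Latus rectum length = 2b²/a = 2·20/4 = 10.

10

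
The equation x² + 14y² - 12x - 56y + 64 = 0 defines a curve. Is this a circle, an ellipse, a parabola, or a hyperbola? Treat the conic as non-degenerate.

No xy term. Coefficients of x² and y² are A = 1, C = 14.
A and C have the same sign but A ≠ C ⇒ ellipse.

ellipse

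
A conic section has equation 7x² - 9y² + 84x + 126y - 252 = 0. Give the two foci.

(-10, 7) and (-2, 7)

Group the x- and y-terms: 7(x² + 12x) -9(y² - 14y) = 252
7(x + 6)² -9(y - 7)² = 252 + 252 - 441 = 63
Divide by 63: (x + 6)²/9 - (y - 7)²/7 = 1
Hyperbola, center (-6, 7), transverse axis horizontal; a² = 9, b² = 7.
c² = a² + b² = 9 + 7 = 16, so c = 4.
Foci lie on the horizontal axis through the center: (h ± c, k).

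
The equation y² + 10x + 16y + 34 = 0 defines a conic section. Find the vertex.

(3, -8)

Only y is squared. Complete the square in y: (y + 8)² = -10(x - 3).
Vertex (3, -8); 4p = -10 so p = -5/2. Opens left.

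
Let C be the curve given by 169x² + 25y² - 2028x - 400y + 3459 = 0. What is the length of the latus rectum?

Collect terms: 169(x² - 12x) + 25(y² - 16y) = -3459
Complete the square in x and y: 169(x - 6)² + 25(y - 8)² = -3459 + 6084 + 1600 = 4225
Divide by 4225: (x - 6)²/25 + (y - 8)²/169 = 1
Ellipse, center (6, 8), major axis vertical; a² = 169, b² = 25.
Latus rectum length = 2b²/a = 2·25/13 = 50/13.

50/13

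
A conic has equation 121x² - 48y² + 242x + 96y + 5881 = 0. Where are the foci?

(-1, -12) and (-1, 14)

Rearranging, 121(x² + 2x) -48(y² - 2y) = -5881.
121(x + 1)² -48(y - 1)² = -5881 + 121 - 48 = -5808
Divide through by -5808 to get (y - 1)²/121 - (x + 1)²/48 = 1.
Hyperbola, center (-1, 1), transverse axis vertical; a² = 121, b² = 48.
c² = a² + b² = 121 + 48 = 169, so c = 13.
Foci lie on the vertical axis through the center: (h, k ± c).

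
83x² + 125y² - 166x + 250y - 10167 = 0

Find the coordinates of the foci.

Collect terms: 83(x² - 2x) + 125(y² + 2y) = 10167
Complete the square in x and y: 83(x - 1)² + 125(y + 1)² = 10167 + 83 + 125 = 10375
Divide by 10375: (x - 1)²/125 + (y + 1)²/83 = 1
Ellipse, center (1, -1), major axis horizontal; a² = 125, b² = 83.
c² = a² - b² = 125 - 83 = 42, so c = √42.
Foci lie on the horizontal axis through the center: (h ± c, k).

(1 - √42, -1) and (1 + √42, -1)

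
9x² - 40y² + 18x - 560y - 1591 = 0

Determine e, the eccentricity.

9(x² + 2x) -40(y² + 14y) = 1591
Complete the square in x and y: 9(x + 1)² -40(y + 7)² = 1591 + 9 - 1960 = -360
Divide by -360: (y + 7)²/9 - (x + 1)²/40 = 1
Hyperbola, center (-1, -7), transverse axis vertical; a² = 9, b² = 40.
c² = a² + b² = 49, so c = 7.
e = c/a = 7/3.

e = 7/3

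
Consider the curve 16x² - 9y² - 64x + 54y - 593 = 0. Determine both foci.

(-8, 3) and (12, 3)

Collect terms: 16(x² - 4x) -9(y² - 6y) = 593
Complete the square: 16(x - 2)² -9(y - 3)² = 593 + 64 - 81 = 576
Divide by 576: (x - 2)²/36 - (y - 3)²/64 = 1
Hyperbola, center (2, 3), transverse axis horizontal; a² = 36, b² = 64.
c² = a² + b² = 36 + 64 = 100, so c = 10.
Foci lie on the horizontal axis through the center: (h ± c, k).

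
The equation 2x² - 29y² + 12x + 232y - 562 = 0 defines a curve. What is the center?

2(x² + 6x) -29(y² - 8y) = 562
Completing the square gives 2(x + 3)² -29(y - 4)² = 562 + 18 - 464 = 116.
Dividing both sides by 116: (x + 3)²/58 - (y - 4)²/4 = 1
Hyperbola with center (-3, 4).

(-3, 4)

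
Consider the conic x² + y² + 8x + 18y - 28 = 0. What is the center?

Rearranging, (x² + 8x) + (y² + 18y) = 28.
Complete the square in x and y: (x + 4)² + (y + 9)² = 28 + 16 + 81 = 125
So (x + 4)² + (y + 9)² = 125.
Circle centered at (-4, -9) with r² = 125.

(-4, -9)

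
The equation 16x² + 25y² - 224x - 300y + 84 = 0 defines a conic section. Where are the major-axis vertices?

Rearranging, 16(x² - 14x) + 25(y² - 12y) = -84.
Complete the square in x and y: 16(x - 7)² + 25(y - 6)² = -84 + 784 + 900 = 1600
Divide by 1600: (x - 7)²/100 + (y - 6)²/64 = 1
Ellipse, center (7, 6), major axis horizontal; a² = 100, b² = 64.
a = 10. Vertices at (h ± a, k).

(-3, 6) and (17, 6)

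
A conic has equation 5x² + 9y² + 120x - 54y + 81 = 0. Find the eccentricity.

Collect terms: 5(x² + 24x) + 9(y² - 6y) = -81
Complete the square in x and y: 5(x + 12)² + 9(y - 3)² = -81 + 720 + 81 = 720
Dividing both sides by 720: (x + 12)²/144 + (y - 3)²/80 = 1
Ellipse, center (-12, 3), major axis horizontal; a² = 144, b² = 80.
c² = a² - b² = 64, so c = 8.
e = c/a = 8/12 = 2/3.

e = 2/3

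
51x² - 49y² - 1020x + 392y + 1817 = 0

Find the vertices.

Group the x- and y-terms: 51(x² - 20x) -49(y² - 8y) = -1817
Completing the square gives 51(x - 10)² -49(y - 4)² = -1817 + 5100 - 784 = 2499.
Divide through by 2499 to get (x - 10)²/49 - (y - 4)²/51 = 1.
Hyperbola, center (10, 4), transverse axis horizontal; a² = 49, b² = 51.
a = 7. Vertices at (h ± a, k).

(3, 4) and (17, 4)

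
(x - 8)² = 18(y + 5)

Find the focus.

Vertex (8, -5); 4p = 18 so p = 9/2. Opens up.
Focus is p units from the vertex along the axis: (h, k + p).

(8, -1/2)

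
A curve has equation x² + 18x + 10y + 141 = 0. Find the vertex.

Only x is squared. Complete the square in x: (x + 9)² = -10(y + 6).
Vertex (-9, -6); 4p = -10 so p = -5/2. Opens down.

(-9, -6)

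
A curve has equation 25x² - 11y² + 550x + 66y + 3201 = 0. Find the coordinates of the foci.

Group: 25(x² + 22x) -11(y² - 6y) = -3201
Complete the square: 25(x + 11)² -11(y - 3)² = -3201 + 3025 - 99 = -275
Divide by -275: (y - 3)²/25 - (x + 11)²/11 = 1
Hyperbola, center (-11, 3), transverse axis vertical; a² = 25, b² = 11.
c² = a² + b² = 25 + 11 = 36, so c = 6.
Foci lie on the vertical axis through the center: (h, k ± c).

(-11, -3) and (-11, 9)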